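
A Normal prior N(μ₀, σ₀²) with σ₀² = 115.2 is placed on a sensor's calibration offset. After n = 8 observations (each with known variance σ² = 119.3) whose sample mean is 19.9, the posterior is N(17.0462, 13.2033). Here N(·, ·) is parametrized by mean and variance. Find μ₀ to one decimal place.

μ₀ = -5.0

The posterior mean is a precision-weighted average: μ_n = (τ₀μ₀ + τ_data·x̄)/(τ₀+τ_data), with τ₀=1/σ₀² and τ_data=n/σ².
Here τ₀ = 1/115.2 = 0.008681 and τ_data = 8/119.3 = 0.067058, so τ_n = 0.075739.
Rearranging for μ₀: μ₀ = (μ_n·τ_n − τ_data·x̄)/τ₀ = (17.0462·0.075739 − 0.067058·19.9) / 0.008681 = -0.043392/0.008681 ≈ -5.0.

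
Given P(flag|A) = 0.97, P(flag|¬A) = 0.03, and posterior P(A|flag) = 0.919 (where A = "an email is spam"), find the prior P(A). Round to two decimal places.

Bayes' rule in odds form gives O(A|E) = O(A)·[P(E|A)/P(E|¬A)], hence O(A) = O(A|E)/LR.
Posterior odds = 0.919/(1−0.919) = 11.3457. LR = 0.97/0.03 = 32.3333.
Prior odds = 11.3457/32.3333 = 0.3509, so P(A) = 0.3509/(1+0.3509) ≈ 0.26.

P(A) = 0.26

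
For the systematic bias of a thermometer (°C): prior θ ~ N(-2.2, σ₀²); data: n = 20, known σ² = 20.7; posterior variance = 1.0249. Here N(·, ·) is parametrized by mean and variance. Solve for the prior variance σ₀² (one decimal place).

Posterior precision equals prior precision plus data precision: 1/σ_n² = 1/σ₀² + n/σ².
So 1/σ₀² = 1/1.0249 − 20/20.7 = 0.975705 − 0.966184 = 0.009521.
Hence σ₀² = 1/0.009521 ≈ 105.0.

σ₀² = 105.0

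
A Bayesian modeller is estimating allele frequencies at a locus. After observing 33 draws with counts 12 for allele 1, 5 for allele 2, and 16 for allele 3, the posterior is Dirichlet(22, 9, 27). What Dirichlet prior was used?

For a Dirichlet(α) prior with multinomial counts c, the posterior is Dirichlet(α + c) componentwise.
Subtract each count from the matching posterior parameter: 22−12=10, 9−5=4, 27−16=11.

Dirichlet(10, 4, 11)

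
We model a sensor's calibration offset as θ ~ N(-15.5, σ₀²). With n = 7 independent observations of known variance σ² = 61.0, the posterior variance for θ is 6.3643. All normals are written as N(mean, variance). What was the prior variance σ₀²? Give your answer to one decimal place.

σ₀² = 23.6

Posterior precision equals prior precision plus data precision: 1/σ_n² = 1/σ₀² + n/σ².
So 1/σ₀² = 1/6.3643 − 7/61.0 = 0.157126 − 0.114754 = 0.042372.
Hence σ₀² = 1/0.042372 ≈ 23.6.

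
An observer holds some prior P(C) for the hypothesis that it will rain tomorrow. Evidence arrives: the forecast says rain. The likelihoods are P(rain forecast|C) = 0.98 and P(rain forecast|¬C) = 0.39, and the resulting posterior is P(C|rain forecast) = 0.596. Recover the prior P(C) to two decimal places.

In odds form, posterior odds = prior odds × likelihood ratio, so prior odds = posterior odds ÷ LR.
Posterior odds = 0.596/(1−0.596) = 1.4752. LR = 0.98/0.39 = 2.5128.
Prior odds = 1.4752/2.5128 = 0.5871, so P(C) = 0.5871/(1+0.5871) ≈ 0.37.

P(C) = 0.37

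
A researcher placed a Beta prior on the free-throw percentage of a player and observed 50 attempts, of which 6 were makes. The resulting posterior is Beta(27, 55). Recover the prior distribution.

Beta is conjugate to the binomial likelihood: posterior = Beta(a+s, b+f).
So a = 27 − 6 = 21 and b = 55 − 44 = 11.

Beta(21, 11)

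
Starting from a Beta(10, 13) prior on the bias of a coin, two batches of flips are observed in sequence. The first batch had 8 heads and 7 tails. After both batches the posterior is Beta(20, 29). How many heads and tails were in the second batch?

2 heads and 9 tails

Sequential conjugate updates are equivalent to a single update on the pooled data, so total successes = posterior α − prior α and total failures = posterior β − prior β.
Total across both batches: 20−10=10 heads, 29−13=16 tails.
Subtract the first batch: 10−8=2 heads and 16−7=9 tails.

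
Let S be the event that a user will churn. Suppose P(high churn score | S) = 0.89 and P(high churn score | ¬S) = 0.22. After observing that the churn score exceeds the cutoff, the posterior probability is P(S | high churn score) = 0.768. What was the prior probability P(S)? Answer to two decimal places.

Bayes' rule in odds form gives O(S|E) = O(S)·[P(E|S)/P(E|¬S)], hence O(S) = O(S|E)/LR.
Posterior odds = 0.768/(1−0.768) = 3.3103. LR = 0.89/0.22 = 4.0455.
Prior odds = 3.3103/4.0455 = 0.8183, so P(S) = 0.8183/(1+0.8183) ≈ 0.45.

P(S) = 0.45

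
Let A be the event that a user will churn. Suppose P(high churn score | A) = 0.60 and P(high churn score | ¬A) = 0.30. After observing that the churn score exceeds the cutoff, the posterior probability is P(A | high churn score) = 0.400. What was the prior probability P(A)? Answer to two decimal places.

In odds form, posterior odds = prior odds × likelihood ratio, so prior odds = posterior odds ÷ LR.
Posterior odds = 0.400/(1−0.400) = 0.6667. LR = 0.60/0.30 = 2.0000.
Prior odds = 0.6667/2.0000 = 0.3333, so P(A) = 0.3333/(1+0.3333) ≈ 0.25.

P(A) = 0.25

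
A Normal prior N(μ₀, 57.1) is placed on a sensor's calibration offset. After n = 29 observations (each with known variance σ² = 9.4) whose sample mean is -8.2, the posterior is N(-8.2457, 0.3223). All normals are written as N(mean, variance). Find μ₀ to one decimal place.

μ₀ = -16.3

With known observation variance, the Normal–Normal posterior has precision τ_n = τ₀ + n/σ² and mean μ_n = (τ₀μ₀ + (n/σ²)x̄)/τ_n.
Here τ₀ = 1/57.1 = 0.017513 and τ_data = 29/9.4 = 3.085106, so τ_n = 3.102619.
Rearranging for μ₀: μ₀ = (μ_n·τ_n − τ_data·x̄)/τ₀ = (-8.2457·3.102619 − 3.085106·-8.2) / 0.017513 = -0.285396/0.017513 ≈ -16.3.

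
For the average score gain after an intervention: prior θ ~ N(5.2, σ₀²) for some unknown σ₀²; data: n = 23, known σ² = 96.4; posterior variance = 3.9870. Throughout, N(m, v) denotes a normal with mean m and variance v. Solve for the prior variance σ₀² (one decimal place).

σ₀² = 81.8

For the Normal–Normal model with known σ², precisions add: τ_n = τ₀ + n/σ².
So 1/σ₀² = 1/3.9870 − 23/96.4 = 0.250815 − 0.238589 = 0.012226.
Hence σ₀² = 1/0.012226 ≈ 81.8.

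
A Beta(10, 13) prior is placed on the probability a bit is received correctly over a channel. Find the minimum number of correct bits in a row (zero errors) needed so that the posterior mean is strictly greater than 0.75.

k = 30

After k correct bits and 0 errors the posterior is Beta(10+k, 13), with mean (10+k)/(10+13+k).
Set (10+k)/(23+k) > 0.75 and solve: k > (0.75·23 − 10)/(1 − 0.75) = 29.000.
The smallest integer exceeding 29.000 is 30.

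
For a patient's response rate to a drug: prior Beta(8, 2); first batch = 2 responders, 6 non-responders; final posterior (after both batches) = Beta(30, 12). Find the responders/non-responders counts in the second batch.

20 responders and 4 non-responders

Because Beta–binomial updating is additive in the counts, the combined data contributed (α_post−α_prior, β_post−β_prior) successes and failures.
Total across both batches: 30−8=22 responders, 12−2=10 non-responders.
Subtract the first batch: 22−2=20 responders and 10−6=4 non-responders.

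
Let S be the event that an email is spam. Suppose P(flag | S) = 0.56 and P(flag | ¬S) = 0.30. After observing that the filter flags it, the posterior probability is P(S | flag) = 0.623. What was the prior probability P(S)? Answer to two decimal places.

Bayes' rule in odds form gives O(S|E) = O(S)·[P(E|S)/P(E|¬S)], hence O(S) = O(S|E)/LR.
Posterior odds = 0.623/(1−0.623) = 1.6525. LR = 0.56/0.30 = 1.8667.
Prior odds = 1.6525/1.8667 = 0.8853, so P(S) = 0.8853/(1+0.8853) ≈ 0.47.

P(S) = 0.47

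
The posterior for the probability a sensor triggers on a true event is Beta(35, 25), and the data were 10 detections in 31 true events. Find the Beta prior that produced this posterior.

Beta(25, 4)

Beta is conjugate to the binomial likelihood: posterior = Beta(α+s, β+f).
Subtract the data counts: 35−10=25, 25−21=4.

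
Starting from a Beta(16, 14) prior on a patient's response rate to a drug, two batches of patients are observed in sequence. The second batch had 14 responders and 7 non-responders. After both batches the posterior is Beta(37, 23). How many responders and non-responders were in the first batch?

7 responders and 2 non-responders

Because Beta–binomial updating is additive in the counts, the combined data contributed (α_post−α_prior, β_post−β_prior) successes and failures.
Total across both batches: 37−16=21 responders, 23−14=9 non-responders.
Subtract the second batch: 21−14=7 responders and 9−7=2 non-responders.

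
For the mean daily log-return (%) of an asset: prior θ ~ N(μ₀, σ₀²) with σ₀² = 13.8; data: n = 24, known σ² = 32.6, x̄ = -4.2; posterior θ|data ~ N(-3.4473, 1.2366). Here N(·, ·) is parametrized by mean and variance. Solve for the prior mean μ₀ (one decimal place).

The posterior mean is a precision-weighted average: μ_n = (τ₀μ₀ + τ_data·x̄)/(τ₀+τ_data), with τ₀=1/σ₀² and τ_data=n/σ².
Here τ₀ = 1/13.8 = 0.072464 and τ_data = 24/32.6 = 0.736196, so τ_n = 0.808660.
Rearranging for μ₀: μ₀ = (μ_n·τ_n − τ_data·x̄)/τ₀ = (-3.4473·0.808660 − 0.736196·-4.2) / 0.072464 = 0.304330/0.072464 ≈ 4.2.

μ₀ = 4.2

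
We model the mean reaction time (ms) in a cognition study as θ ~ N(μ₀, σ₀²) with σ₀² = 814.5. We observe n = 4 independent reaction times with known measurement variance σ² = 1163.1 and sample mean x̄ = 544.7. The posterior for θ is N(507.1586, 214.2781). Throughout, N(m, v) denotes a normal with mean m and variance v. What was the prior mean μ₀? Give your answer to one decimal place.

The posterior mean is a precision-weighted average: μ_n = (τ₀μ₀ + τ_data·x̄)/(τ₀+τ_data), with τ₀=1/σ₀² and τ_data=n/σ².
Here τ₀ = 1/814.5 = 0.001228 and τ_data = 4/1163.1 = 0.003439, so τ_n = 0.004667.
Rearranging for μ₀: μ₀ = (μ_n·τ_n − τ_data·x̄)/τ₀ = (507.1586·0.004667 − 0.003439·544.7) / 0.001228 = 0.493686/0.001228 ≈ 402.0.

μ₀ = 402.0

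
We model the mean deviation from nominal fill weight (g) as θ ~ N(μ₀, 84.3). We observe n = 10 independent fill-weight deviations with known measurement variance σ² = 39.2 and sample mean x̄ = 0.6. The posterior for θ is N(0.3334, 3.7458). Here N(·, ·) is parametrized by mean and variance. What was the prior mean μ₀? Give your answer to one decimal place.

μ₀ = -5.4

With known observation variance, the Normal–Normal posterior has precision τ_n = τ₀ + n/σ² and mean μ_n = (τ₀μ₀ + (n/σ²)x̄)/τ_n.
Here τ₀ = 1/84.3 = 0.011862 and τ_data = 10/39.2 = 0.255102, so τ_n = 0.266964.
Rearranging for μ₀: μ₀ = (μ_n·τ_n − τ_data·x̄)/τ₀ = (0.3334·0.266964 − 0.255102·0.6) / 0.011862 = -0.064055/0.011862 ≈ -5.4.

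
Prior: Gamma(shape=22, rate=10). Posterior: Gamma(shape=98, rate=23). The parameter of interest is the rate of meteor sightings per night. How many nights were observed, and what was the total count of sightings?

A Gamma(α, β) prior (rate parametrization) on a Poisson rate with n observations summing to S gives posterior Gamma(α+S, β+n).
Matching: Σxᵢ = 98 − 22 = 76 and n = 23 − 10 = 13.

n = 13 nights with total 76 sightings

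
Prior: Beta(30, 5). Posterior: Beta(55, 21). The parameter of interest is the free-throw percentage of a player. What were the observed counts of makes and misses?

Beta is conjugate to the binomial likelihood: posterior = Beta(a+s, b+f).
Match parameters: s=55−30=25, f=21−5=16.

25 makes and 16 misses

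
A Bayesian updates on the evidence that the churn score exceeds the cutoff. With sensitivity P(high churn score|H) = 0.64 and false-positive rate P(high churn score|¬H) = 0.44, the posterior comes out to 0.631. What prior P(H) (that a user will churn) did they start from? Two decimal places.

In odds form, posterior odds = prior odds × likelihood ratio, so prior odds = posterior odds ÷ LR.
Posterior odds = 0.631/(1−0.631) = 1.7100. LR = 0.64/0.44 = 1.4545.
Prior odds = 1.7100/1.4545 = 1.1757, so P(H) = 1.1757/(1+1.1757) ≈ 0.54.

P(H) = 0.54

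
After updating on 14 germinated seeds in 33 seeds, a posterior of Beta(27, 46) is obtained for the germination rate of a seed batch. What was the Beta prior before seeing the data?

Beta(13, 27)

Beta is conjugate to the binomial likelihood: posterior = Beta(a+s, b+f).
Subtract the data counts: 27−14=13, 46−19=27.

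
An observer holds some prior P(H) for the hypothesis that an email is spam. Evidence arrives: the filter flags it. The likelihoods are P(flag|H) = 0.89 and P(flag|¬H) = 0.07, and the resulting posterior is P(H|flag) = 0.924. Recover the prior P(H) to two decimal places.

Bayes' rule in odds form gives O(H|E) = O(H)·[P(E|H)/P(E|¬H)], hence O(H) = O(H|E)/LR.
Posterior odds = 0.924/(1−0.924) = 12.1579. LR = 0.89/0.07 = 12.7143.
Prior odds = 12.1579/12.7143 = 0.9562, so P(H) = 0.9562/(1+0.9562) ≈ 0.49.

P(H) = 0.49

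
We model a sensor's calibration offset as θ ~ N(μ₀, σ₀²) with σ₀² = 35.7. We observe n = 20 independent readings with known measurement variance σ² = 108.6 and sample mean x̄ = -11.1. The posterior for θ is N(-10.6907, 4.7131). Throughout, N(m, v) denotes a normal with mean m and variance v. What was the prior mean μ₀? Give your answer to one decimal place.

μ₀ = -8.0

With known observation variance, the Normal–Normal posterior has precision τ_n = τ₀ + n/σ² and mean μ_n = (τ₀μ₀ + (n/σ²)x̄)/τ_n.
Here τ₀ = 1/35.7 = 0.028011 and τ_data = 20/108.6 = 0.184162, so τ_n = 0.212173.
Rearranging for μ₀: μ₀ = (μ_n·τ_n − τ_data·x̄)/τ₀ = (-10.6907·0.212173 − 0.184162·-11.1) / 0.028011 = -0.224080/0.028011 ≈ -8.0.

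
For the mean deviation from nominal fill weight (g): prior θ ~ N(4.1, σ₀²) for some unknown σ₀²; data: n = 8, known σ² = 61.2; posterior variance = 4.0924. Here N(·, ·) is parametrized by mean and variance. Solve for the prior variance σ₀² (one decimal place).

σ₀² = 8.8

For the Normal–Normal model with known σ², precisions add: τ_n = τ₀ + n/σ².
So 1/σ₀² = 1/4.0924 − 8/61.2 = 0.244355 − 0.130719 = 0.113636.
Hence σ₀² = 1/0.113636 ≈ 8.8.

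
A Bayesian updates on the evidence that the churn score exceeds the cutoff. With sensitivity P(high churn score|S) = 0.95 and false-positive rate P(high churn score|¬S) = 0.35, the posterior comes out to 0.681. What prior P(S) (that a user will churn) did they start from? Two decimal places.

In odds form, posterior odds = prior odds × likelihood ratio, so prior odds = posterior odds ÷ LR.
Posterior odds = 0.681/(1−0.681) = 2.1348. LR = 0.95/0.35 = 2.7143.
Prior odds = 2.1348/2.7143 = 0.7865, so P(S) = 0.7865/(1+0.7865) ≈ 0.44.

P(S) = 0.44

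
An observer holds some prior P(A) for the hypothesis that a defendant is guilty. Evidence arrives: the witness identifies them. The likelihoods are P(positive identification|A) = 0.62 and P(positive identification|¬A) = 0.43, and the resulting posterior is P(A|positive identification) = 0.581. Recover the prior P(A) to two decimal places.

In odds form, posterior odds = prior odds × likelihood ratio, so prior odds = posterior odds ÷ LR.
Posterior odds = 0.581/(1−0.581) = 1.3866. LR = 0.62/0.43 = 1.4419.
Prior odds = 1.3866/1.4419 = 0.9616, so P(A) = 0.9616/(1+0.9616) ≈ 0.49.

P(A) = 0.49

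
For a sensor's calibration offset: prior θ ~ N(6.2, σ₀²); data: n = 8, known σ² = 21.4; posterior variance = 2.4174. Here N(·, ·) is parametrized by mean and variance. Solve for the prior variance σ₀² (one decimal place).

σ₀² = 25.1

For the Normal–Normal model with known σ², precisions add: τ_n = τ₀ + n/σ².
So 1/σ₀² = 1/2.4174 − 8/21.4 = 0.413668 − 0.373832 = 0.039836.
Hence σ₀² = 1/0.039836 ≈ 25.1.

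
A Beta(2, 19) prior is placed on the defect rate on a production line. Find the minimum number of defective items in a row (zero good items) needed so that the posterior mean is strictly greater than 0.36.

k = 9

After k defective items and 0 good items the posterior is Beta(2+k, 19), with mean (2+k)/(2+19+k).
Set (2+k)/(21+k) > 0.36 and solve: k > (0.36·21 − 2)/(1 − 0.36) = 8.688.
The smallest integer exceeding 8.688 is 9.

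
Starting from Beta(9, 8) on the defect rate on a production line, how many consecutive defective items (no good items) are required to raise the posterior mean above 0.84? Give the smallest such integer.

After k defective items and 0 good items the posterior is Beta(9+k, 8), with mean (9+k)/(9+8+k).
Set (9+k)/(17+k) > 0.84 and solve: k > (0.84·17 − 9)/(1 − 0.84) = 33.000.
The smallest integer exceeding 33.000 is 34, and checking k=34: (43)/(51) = 0.8431 > 0.84.

k = 34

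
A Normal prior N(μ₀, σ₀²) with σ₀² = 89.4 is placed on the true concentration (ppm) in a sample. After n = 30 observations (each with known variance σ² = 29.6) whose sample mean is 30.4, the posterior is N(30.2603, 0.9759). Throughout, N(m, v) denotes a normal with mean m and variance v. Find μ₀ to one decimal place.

μ₀ = 17.6

With known observation variance, the Normal–Normal posterior has precision τ_n = τ₀ + n/σ² and mean μ_n = (τ₀μ₀ + (n/σ²)x̄)/τ_n.
Here τ₀ = 1/89.4 = 0.011186 and τ_data = 30/29.6 = 1.013514, so τ_n = 1.024700.
Rearranging for μ₀: μ₀ = (μ_n·τ_n − τ_data·x̄)/τ₀ = (30.2603·1.024700 − 1.013514·30.4) / 0.011186 = 0.196904/0.011186 ≈ 17.6.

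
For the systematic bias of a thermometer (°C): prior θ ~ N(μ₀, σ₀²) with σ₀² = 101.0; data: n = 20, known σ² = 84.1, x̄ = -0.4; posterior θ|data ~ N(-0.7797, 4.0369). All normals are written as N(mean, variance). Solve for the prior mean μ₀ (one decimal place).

μ₀ = -9.9

The posterior mean is a precision-weighted average: μ_n = (τ₀μ₀ + τ_data·x̄)/(τ₀+τ_data), with τ₀=1/σ₀² and τ_data=n/σ².
Here τ₀ = 1/101.0 = 0.009901 and τ_data = 20/84.1 = 0.237812, so τ_n = 0.247713.
Rearranging for μ₀: μ₀ = (μ_n·τ_n − τ_data·x̄)/τ₀ = (-0.7797·0.247713 − 0.237812·-0.4) / 0.009901 = -0.098017/0.009901 ≈ -9.9.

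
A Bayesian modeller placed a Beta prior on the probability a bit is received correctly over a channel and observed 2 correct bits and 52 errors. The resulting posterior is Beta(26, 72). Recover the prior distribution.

Under Beta–binomial conjugacy the posterior parameters are (α+s, β+f).
So α = 26 − 2 = 24 and β = 72 − 52 = 20.

Beta(24, 20)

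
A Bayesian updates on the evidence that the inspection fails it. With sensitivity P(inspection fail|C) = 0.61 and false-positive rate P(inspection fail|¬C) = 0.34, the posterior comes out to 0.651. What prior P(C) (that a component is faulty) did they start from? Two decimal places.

In odds form, posterior odds = prior odds × likelihood ratio, so prior odds = posterior odds ÷ LR.
Posterior odds = 0.651/(1−0.651) = 1.8653. LR = 0.61/0.34 = 1.7941.
Prior odds = 1.8653/1.7941 = 1.0397, so P(C) = 1.0397/(1+1.0397) ≈ 0.51.

P(C) = 0.51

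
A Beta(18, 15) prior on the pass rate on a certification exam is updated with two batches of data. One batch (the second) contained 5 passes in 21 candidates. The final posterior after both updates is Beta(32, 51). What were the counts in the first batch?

9 passes and 20 failures

Sequential conjugate updates are equivalent to a single update on the pooled data, so total successes = posterior α − prior α and total failures = posterior β − prior β.
Total across both batches: 32−18=14 passes, 51−15=36 failures.
Subtract the second batch: 14−5=9 passes and 36−16=20 failures.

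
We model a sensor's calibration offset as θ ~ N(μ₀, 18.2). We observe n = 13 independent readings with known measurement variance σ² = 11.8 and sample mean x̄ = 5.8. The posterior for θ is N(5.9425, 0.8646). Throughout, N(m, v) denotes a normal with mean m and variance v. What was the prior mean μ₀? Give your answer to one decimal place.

μ₀ = 8.8

With known observation variance, the Normal–Normal posterior has precision τ_n = τ₀ + n/σ² and mean μ_n = (τ₀μ₀ + (n/σ²)x̄)/τ_n.
Here τ₀ = 1/18.2 = 0.054945 and τ_data = 13/11.8 = 1.101695, so τ_n = 1.156640.
Rearranging for μ₀: μ₀ = (μ_n·τ_n − τ_data·x̄)/τ₀ = (5.9425·1.156640 − 1.101695·5.8) / 0.054945 = 0.483502/0.054945 ≈ 8.8.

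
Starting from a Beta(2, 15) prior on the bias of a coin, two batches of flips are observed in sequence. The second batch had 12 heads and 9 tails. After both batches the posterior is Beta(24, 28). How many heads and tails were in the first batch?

10 heads and 4 tails

Sequential conjugate updates are equivalent to a single update on the pooled data, so total successes = posterior α − prior α and total failures = posterior β − prior β.
Total across both batches: 24−2=22 heads, 28−15=13 tails.
Subtract the second batch: 22−12=10 heads and 13−9=4 tails.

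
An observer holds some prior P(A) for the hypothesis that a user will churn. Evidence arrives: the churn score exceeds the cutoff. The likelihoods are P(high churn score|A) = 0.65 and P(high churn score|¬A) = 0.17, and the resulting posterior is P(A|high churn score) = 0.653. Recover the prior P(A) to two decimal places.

P(A) = 0.33

In odds form, posterior odds = prior odds × likelihood ratio, so prior odds = posterior odds ÷ LR.
Posterior odds = 0.653/(1−0.653) = 1.8818. LR = 0.65/0.17 = 3.8235.
Prior odds = 1.8818/3.8235 = 0.4922, so P(A) = 0.4922/(1+0.4922) ≈ 0.33.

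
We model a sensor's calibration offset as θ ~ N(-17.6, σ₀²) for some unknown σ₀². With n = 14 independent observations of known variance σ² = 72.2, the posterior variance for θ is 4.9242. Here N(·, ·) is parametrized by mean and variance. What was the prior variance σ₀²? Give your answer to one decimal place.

σ₀² = 109.0

Posterior precision equals prior precision plus data precision: 1/σ_n² = 1/σ₀² + n/σ².
So 1/σ₀² = 1/4.9242 − 14/72.2 = 0.203079 − 0.193906 = 0.009173.
Hence σ₀² = 1/0.009173 ≈ 109.0.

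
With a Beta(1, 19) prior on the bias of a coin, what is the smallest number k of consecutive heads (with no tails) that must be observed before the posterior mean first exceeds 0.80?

After k heads and 0 tails the posterior is Beta(1+k, 19), with mean (1+k)/(1+19+k).
Set (1+k)/(20+k) > 0.80 and solve: k > (0.80·20 − 1)/(1 − 0.80) = 75.000.
The smallest integer exceeding 75.000 is 76, and checking k=76: (77)/(96) = 0.8021 > 0.80.

k = 76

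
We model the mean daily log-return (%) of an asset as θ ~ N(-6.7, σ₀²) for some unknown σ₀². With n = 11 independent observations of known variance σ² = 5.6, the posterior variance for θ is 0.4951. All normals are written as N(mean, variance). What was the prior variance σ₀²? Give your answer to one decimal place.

For the Normal–Normal model with known σ², precisions add: τ_n = τ₀ + n/σ².
So 1/σ₀² = 1/0.4951 − 11/5.6 = 2.019794 − 1.964286 = 0.055508.
Hence σ₀² = 1/0.055508 ≈ 18.0.

σ₀² = 18.0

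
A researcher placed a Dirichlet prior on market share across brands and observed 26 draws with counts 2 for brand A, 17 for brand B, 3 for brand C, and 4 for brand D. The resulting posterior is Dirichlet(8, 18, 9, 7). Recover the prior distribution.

Dirichlet(6, 1, 6, 3)

For a Dirichlet(α) prior with multinomial counts c, the posterior is Dirichlet(α + c) componentwise.
Subtract each count from the matching posterior parameter: 8−2=6, 18−17=1, 9−3=6, 7−4=3.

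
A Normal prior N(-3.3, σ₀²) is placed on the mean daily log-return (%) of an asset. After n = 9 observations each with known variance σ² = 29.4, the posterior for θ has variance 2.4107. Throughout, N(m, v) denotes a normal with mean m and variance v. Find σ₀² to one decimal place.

σ₀² = 9.2

For the Normal–Normal model with known σ², precisions add: τ_n = τ₀ + n/σ².
So 1/σ₀² = 1/2.4107 − 9/29.4 = 0.414817 − 0.306122 = 0.108695.
Hence σ₀² = 1/0.108695 ≈ 9.2.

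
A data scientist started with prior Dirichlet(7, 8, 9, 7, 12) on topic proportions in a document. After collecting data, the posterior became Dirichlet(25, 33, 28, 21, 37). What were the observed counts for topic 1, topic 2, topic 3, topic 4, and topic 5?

For a Dirichlet(α) prior with multinomial counts c, the posterior is Dirichlet(α + c) componentwise.
Counts are posterior − prior componentwise: 25−7=18, 33−8=25, 28−9=19, 21−7=14, 37−12=25.

counts (18, 25, 19, 14, 25)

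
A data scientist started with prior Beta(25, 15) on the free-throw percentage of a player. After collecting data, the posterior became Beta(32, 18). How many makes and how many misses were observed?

7 makes and 3 misses

Under Beta–binomial conjugacy the posterior parameters are (a+s, b+f).
Match parameters: s=32−25=7, f=18−15=3.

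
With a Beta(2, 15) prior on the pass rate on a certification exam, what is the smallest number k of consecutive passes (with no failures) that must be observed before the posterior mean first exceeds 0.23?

k = 3

After k passes and 0 failures the posterior is Beta(2+k, 15), with mean (2+k)/(2+15+k).
Set (2+k)/(17+k) > 0.23 and solve: k > (0.23·17 − 2)/(1 − 0.23) = 2.481.
The smallest integer exceeding 2.481 is 3, and checking k=3: (5)/(20) = 0.2500 > 0.23.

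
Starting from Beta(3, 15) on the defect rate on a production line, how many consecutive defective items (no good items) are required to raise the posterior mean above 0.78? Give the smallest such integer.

k = 51

After k defective items and 0 good items the posterior is Beta(3+k, 15), with mean (3+k)/(3+15+k).
Set (3+k)/(18+k) > 0.78 and solve: k > (0.78·18 − 3)/(1 − 0.78) = 50.182.
The smallest integer exceeding 50.182 is 51.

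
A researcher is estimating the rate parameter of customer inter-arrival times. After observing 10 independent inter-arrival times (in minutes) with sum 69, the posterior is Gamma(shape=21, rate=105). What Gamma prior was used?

Gamma–exponential conjugacy: posterior shape = α + n, posterior rate = β + Σtᵢ.
So α = 21 − 10 = 11 and β = 105 − 69 = 36.

Gamma(shape=11, rate=36)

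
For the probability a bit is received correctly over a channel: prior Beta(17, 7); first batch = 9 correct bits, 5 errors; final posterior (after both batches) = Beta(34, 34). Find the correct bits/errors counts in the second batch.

Sequential conjugate updates are equivalent to a single update on the pooled data, so total successes = posterior α − prior α and total failures = posterior β − prior β.
Total across both batches: 34−17=17 correct bits, 34−7=27 errors.
Subtract the first batch: 17−9=8 correct bits and 27−5=22 errors.

8 correct bits and 22 errors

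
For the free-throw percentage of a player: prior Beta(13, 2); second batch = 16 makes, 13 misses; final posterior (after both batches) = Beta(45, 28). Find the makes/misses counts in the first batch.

Because Beta–binomial updating is additive in the counts, the combined data contributed (α_post−α_prior, β_post−β_prior) successes and failures.
Total across both batches: 45−13=32 makes, 28−2=26 misses.
Subtract the second batch: 32−16=16 makes and 26−13=13 misses.

16 makes and 13 misses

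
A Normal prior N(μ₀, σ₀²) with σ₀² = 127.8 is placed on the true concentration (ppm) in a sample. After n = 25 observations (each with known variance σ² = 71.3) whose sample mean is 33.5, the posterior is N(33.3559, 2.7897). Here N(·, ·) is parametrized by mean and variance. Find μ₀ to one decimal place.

μ₀ = 26.9

The posterior mean is a precision-weighted average: μ_n = (τ₀μ₀ + τ_data·x̄)/(τ₀+τ_data), with τ₀=1/σ₀² and τ_data=n/σ².
Here τ₀ = 1/127.8 = 0.007825 and τ_data = 25/71.3 = 0.350631, so τ_n = 0.358456.
Rearranging for μ₀: μ₀ = (μ_n·τ_n − τ_data·x̄)/τ₀ = (33.3559·0.358456 − 0.350631·33.5) / 0.007825 = 0.210484/0.007825 ≈ 26.9.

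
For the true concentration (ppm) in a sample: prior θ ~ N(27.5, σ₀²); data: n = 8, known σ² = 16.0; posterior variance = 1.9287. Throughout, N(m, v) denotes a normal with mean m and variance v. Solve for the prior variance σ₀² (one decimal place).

For the Normal–Normal model with known σ², precisions add: τ_n = τ₀ + n/σ².
So 1/σ₀² = 1/1.9287 − 8/16.0 = 0.518484 − 0.500000 = 0.018484.
Hence σ₀² = 1/0.018484 ≈ 54.1.

σ₀² = 54.1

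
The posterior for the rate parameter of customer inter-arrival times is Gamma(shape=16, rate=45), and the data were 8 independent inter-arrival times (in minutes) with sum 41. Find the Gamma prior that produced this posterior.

For an exponential likelihood with a Gamma(α, β) prior on the rate, n observations with total T give posterior Gamma(α+n, β+T).
So α = 16 − 8 = 8 and β = 45 − 41 = 4.

Gamma(shape=8, rate=4)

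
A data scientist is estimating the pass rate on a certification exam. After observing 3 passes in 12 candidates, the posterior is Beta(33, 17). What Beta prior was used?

Under Beta–binomial conjugacy the posterior parameters are (a+s, b+f).
Subtract the data counts: 33−3=30, 17−9=8.

Beta(30, 8)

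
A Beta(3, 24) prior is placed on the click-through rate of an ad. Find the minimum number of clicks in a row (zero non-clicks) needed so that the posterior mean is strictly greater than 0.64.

k = 40

After k clicks and 0 non-clicks the posterior is Beta(3+k, 24), with mean (3+k)/(3+24+k).
Set (3+k)/(27+k) > 0.64 and solve: k > (0.64·27 − 3)/(1 − 0.64) = 39.667.
The smallest integer exceeding 39.667 is 40.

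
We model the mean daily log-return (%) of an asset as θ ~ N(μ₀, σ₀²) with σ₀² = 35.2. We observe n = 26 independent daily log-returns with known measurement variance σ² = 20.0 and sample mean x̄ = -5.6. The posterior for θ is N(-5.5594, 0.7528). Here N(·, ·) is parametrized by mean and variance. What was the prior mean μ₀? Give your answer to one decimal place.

With known observation variance, the Normal–Normal posterior has precision τ_n = τ₀ + n/σ² and mean μ_n = (τ₀μ₀ + (n/σ²)x̄)/τ_n.
Here τ₀ = 1/35.2 = 0.028409 and τ_data = 26/20.0 = 1.300000, so τ_n = 1.328409.
Rearranging for μ₀: μ₀ = (μ_n·τ_n − τ_data·x̄)/τ₀ = (-5.5594·1.328409 − 1.300000·-5.6) / 0.028409 = -0.105157/0.028409 ≈ -3.7.

μ₀ = -3.7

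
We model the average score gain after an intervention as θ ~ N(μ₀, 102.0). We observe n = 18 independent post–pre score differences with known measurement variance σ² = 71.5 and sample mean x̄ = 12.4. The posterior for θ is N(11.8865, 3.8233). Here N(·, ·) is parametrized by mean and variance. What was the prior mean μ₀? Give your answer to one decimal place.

μ₀ = -1.3

The posterior mean is a precision-weighted average: μ_n = (τ₀μ₀ + τ_data·x̄)/(τ₀+τ_data), with τ₀=1/σ₀² and τ_data=n/σ².
Here τ₀ = 1/102.0 = 0.009804 and τ_data = 18/71.5 = 0.251748, so τ_n = 0.261552.
Rearranging for μ₀: μ₀ = (μ_n·τ_n − τ_data·x̄)/τ₀ = (11.8865·0.261552 − 0.251748·12.4) / 0.009804 = -0.012737/0.009804 ≈ -1.3.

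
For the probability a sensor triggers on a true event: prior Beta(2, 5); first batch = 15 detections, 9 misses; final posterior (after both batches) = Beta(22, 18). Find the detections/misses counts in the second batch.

5 detections and 4 misses

Because Beta–binomial updating is additive in the counts, the combined data contributed (α_post−α_prior, β_post−β_prior) successes and failures.
Total across both batches: 22−2=20 detections, 18−5=13 misses.
Subtract the first batch: 20−15=5 detections and 13−9=4 misses.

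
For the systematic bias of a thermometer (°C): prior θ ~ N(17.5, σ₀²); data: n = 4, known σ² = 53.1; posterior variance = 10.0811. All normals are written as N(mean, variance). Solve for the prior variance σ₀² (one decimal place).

σ₀² = 41.9

For the Normal–Normal model with known σ², precisions add: τ_n = τ₀ + n/σ².
So 1/σ₀² = 1/10.0811 − 4/53.1 = 0.099196 − 0.075330 = 0.023866.
Hence σ₀² = 1/0.023866 ≈ 41.9.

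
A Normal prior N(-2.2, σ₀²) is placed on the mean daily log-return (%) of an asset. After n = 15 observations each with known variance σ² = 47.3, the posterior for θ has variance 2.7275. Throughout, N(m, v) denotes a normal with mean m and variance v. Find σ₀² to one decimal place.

For the Normal–Normal model with known σ², precisions add: τ_n = τ₀ + n/σ².
So 1/σ₀² = 1/2.7275 − 15/47.3 = 0.366636 − 0.317125 = 0.049511.
Hence σ₀² = 1/0.049511 ≈ 20.2.

σ₀² = 20.2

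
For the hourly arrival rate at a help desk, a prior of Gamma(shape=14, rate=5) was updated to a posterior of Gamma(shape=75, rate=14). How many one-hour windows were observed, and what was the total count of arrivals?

n = 9 one-hour windows with total 61 arrivals

A Gamma(α, β) prior (rate parametrization) on a Poisson rate with n observations summing to S gives posterior Gamma(α+S, β+n).
Matching: Σxᵢ = 75 − 14 = 61 and n = 14 − 5 = 9.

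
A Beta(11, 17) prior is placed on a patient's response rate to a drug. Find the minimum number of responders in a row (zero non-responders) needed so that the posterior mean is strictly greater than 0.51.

k = 7

After k responders and 0 non-responders the posterior is Beta(11+k, 17), with mean (11+k)/(11+17+k).
Set (11+k)/(28+k) > 0.51 and solve: k > (0.51·28 − 11)/(1 − 0.51) = 6.694.
The smallest integer exceeding 6.694 is 7, and checking k=7: (18)/(35) = 0.5143 > 0.51.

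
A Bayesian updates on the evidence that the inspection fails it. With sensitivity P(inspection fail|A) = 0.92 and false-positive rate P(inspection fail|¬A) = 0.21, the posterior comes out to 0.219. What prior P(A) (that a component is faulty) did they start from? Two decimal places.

In odds form, posterior odds = prior odds × likelihood ratio, so prior odds = posterior odds ÷ LR.
Posterior odds = 0.219/(1−0.219) = 0.2804. LR = 0.92/0.21 = 4.3810.
Prior odds = 0.2804/4.3810 = 0.0640, so P(A) = 0.0640/(1+0.0640) ≈ 0.06.

P(A) = 0.06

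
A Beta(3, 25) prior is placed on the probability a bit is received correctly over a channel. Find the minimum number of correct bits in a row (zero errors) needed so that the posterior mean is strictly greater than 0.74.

After k correct bits and 0 errors the posterior is Beta(3+k, 25), with mean (3+k)/(3+25+k).
Set (3+k)/(28+k) > 0.74 and solve: k > (0.74·28 − 3)/(1 − 0.74) = 68.154.
The smallest integer exceeding 68.154 is 69.

k = 69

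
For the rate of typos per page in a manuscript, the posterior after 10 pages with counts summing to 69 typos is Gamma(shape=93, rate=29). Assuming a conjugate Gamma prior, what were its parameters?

Gamma–Poisson conjugacy: posterior shape = α + Σxᵢ, posterior rate = β + n.
So α = 93 − 69 = 24 and β = 29 − 10 = 19.

Gamma(shape=24, rate=19)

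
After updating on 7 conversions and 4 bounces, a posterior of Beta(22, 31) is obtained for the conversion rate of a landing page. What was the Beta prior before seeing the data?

Under Beta–binomial conjugacy the posterior parameters are (α+s, β+f).
Subtract the data counts: 22−7=15, 31−4=27.

Beta(15, 27)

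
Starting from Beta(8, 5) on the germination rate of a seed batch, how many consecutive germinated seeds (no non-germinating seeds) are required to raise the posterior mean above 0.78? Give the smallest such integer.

After k germinated seeds and 0 non-germinating seeds the posterior is Beta(8+k, 5), with mean (8+k)/(8+5+k).
Set (8+k)/(13+k) > 0.78 and solve: k > (0.78·13 − 8)/(1 − 0.78) = 9.727.
The smallest integer exceeding 9.727 is 10, and checking k=10: (18)/(23) = 0.7826 > 0.78.

k = 10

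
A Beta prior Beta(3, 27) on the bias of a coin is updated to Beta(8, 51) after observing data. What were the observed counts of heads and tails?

5 heads and 24 tails

Under Beta–binomial conjugacy the posterior parameters are (a+s, b+f).
Match parameters: s=8−3=5, f=51−27=24.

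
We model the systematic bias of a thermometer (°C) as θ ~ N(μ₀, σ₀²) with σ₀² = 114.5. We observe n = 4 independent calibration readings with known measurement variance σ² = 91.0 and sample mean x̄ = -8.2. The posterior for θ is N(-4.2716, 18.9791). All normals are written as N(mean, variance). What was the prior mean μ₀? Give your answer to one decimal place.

The posterior mean is a precision-weighted average: μ_n = (τ₀μ₀ + τ_data·x̄)/(τ₀+τ_data), with τ₀=1/σ₀² and τ_data=n/σ².
Here τ₀ = 1/114.5 = 0.008734 and τ_data = 4/91.0 = 0.043956, so τ_n = 0.052690.
Rearranging for μ₀: μ₀ = (μ_n·τ_n − τ_data·x̄)/τ₀ = (-4.2716·0.052690 − 0.043956·-8.2) / 0.008734 = 0.135369/0.008734 ≈ 15.5.

μ₀ = 15.5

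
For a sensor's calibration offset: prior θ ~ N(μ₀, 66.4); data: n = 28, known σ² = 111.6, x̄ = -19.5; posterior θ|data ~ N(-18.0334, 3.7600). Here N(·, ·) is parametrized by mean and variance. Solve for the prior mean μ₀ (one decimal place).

μ₀ = 6.4

With known observation variance, the Normal–Normal posterior has precision τ_n = τ₀ + n/σ² and mean μ_n = (τ₀μ₀ + (n/σ²)x̄)/τ_n.
Here τ₀ = 1/66.4 = 0.015060 and τ_data = 28/111.6 = 0.250896, so τ_n = 0.265956.
Rearranging for μ₀: μ₀ = (μ_n·τ_n − τ_data·x̄)/τ₀ = (-18.0334·0.265956 − 0.250896·-19.5) / 0.015060 = 0.096381/0.015060 ≈ 6.4.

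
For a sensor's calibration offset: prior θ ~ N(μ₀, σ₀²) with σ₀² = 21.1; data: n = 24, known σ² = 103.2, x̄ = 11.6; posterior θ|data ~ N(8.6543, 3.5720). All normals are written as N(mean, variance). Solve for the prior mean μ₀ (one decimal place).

The posterior mean is a precision-weighted average: μ_n = (τ₀μ₀ + τ_data·x̄)/(τ₀+τ_data), with τ₀=1/σ₀² and τ_data=n/σ².
Here τ₀ = 1/21.1 = 0.047393 and τ_data = 24/103.2 = 0.232558, so τ_n = 0.279951.
Rearranging for μ₀: μ₀ = (μ_n·τ_n − τ_data·x̄)/τ₀ = (8.6543·0.279951 − 0.232558·11.6) / 0.047393 = -0.274893/0.047393 ≈ -5.8.

μ₀ = -5.8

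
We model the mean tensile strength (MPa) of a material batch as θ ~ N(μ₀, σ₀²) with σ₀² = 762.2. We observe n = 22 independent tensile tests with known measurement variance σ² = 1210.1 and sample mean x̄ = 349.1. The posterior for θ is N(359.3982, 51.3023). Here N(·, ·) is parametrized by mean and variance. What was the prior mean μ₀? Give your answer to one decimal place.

μ₀ = 502.1

With known observation variance, the Normal–Normal posterior has precision τ_n = τ₀ + n/σ² and mean μ_n = (τ₀μ₀ + (n/σ²)x̄)/τ_n.
Here τ₀ = 1/762.2 = 0.001312 and τ_data = 22/1210.1 = 0.018180, so τ_n = 0.019492.
Rearranging for μ₀: μ₀ = (μ_n·τ_n − τ_data·x̄)/τ₀ = (359.3982·0.019492 − 0.018180·349.1) / 0.001312 = 0.658752/0.001312 ≈ 502.1.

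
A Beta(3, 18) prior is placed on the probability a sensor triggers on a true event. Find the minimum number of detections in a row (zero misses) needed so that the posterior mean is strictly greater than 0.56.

After k detections and 0 misses the posterior is Beta(3+k, 18), with mean (3+k)/(3+18+k).
Set (3+k)/(21+k) > 0.56 and solve: k > (0.56·21 − 3)/(1 − 0.56) = 19.909.
The smallest integer exceeding 19.909 is 20, and checking k=20: (23)/(41) = 0.5610 > 0.56.

k = 20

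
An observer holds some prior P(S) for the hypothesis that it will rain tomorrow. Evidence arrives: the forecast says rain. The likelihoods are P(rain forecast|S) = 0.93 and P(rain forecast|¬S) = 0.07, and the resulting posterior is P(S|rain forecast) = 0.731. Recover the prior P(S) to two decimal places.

P(S) = 0.17

In odds form, posterior odds = prior odds × likelihood ratio, so prior odds = posterior odds ÷ LR.
Posterior odds = 0.731/(1−0.731) = 2.7175. LR = 0.93/0.07 = 13.2857.
Prior odds = 2.7175/13.2857 = 0.2045, so P(S) = 0.2045/(1+0.2045) ≈ 0.17.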